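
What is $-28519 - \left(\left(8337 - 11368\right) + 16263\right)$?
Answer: $-41751$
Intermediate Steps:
$-28519 - \left(\left(8337 - 11368\right) + 16263\right) = -28519 - \left(-3031 + 16263\right) = -28519 - 13232 = -41751$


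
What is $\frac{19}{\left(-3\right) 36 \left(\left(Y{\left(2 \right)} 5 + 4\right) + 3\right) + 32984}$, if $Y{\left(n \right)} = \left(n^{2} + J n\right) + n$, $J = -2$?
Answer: $\frac{19}{31148} \approx 0.00060999$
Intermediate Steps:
$Y{\left(n \right)} = n^{2} - n$ ($Y{\left(n \right)} = \left(n^{2} - 2 n\right) + n = n^{2} - n$)
$\frac{19}{\left(-3\right) 36 \left(\left(Y{\left(2 \right)} 5 + 4\right) + 3\right) + 32984} = \frac{19}{\left(-3\right) 36 \left(\left(2 \left(-1 + 2\right) 5 + 4\right) + 3\right) + 32984} = \frac{19}{- 108 \left(\left(2 \cdot 1 \cdot 5 + 4\right) + 3\right) + 32984} = \frac{19}{- 108 \left(\left(2 \cdot 5 + 4\right) + 3\right) + 32984} = \frac{19}{- 108 \left(\left(10 + 4\right) + 3\right) + 32984} = \frac{19}{- 108 \left(14 + 3\right) + 32984} = \frac{19}{\left(-108\right) 17 + 32984} = \frac{19}{-1836 + 32984} = \frac{19}{31148}$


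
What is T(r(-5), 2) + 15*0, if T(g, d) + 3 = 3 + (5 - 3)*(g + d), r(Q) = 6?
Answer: 16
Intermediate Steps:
T(g, d) = 2*d + 2*g (T(g, d) = -3 + (3 + (5 - 3)*(g + d)) = -3 + (3 + 2*(d + g)) = -3 + (3 + (2*d + 2*g)) = -3 + (3 + 2*d + 2*g) = 2*d + 2*g)
T(r(-5), 2) + 15*0 = (2*2 + 2*6) + 15*0 = (4 + 12) + 0 = 16 + 0 = 16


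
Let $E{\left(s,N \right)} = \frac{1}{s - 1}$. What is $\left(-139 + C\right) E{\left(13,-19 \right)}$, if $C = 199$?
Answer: $5$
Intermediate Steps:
$E{\left(s,N \right)} = \frac{1}{-1 + s}$
$\left(-139 + C\right) E{\left(13,-19 \right)} = \frac{-139 + 199}{-1 + 13} = \frac{60}{12} = 60 \cdot \frac{1}{12} = 5$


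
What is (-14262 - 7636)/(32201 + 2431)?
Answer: -10949/17316 ≈ -0.63231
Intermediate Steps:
(-14262 - 7636)/(32201 + 2431) = -21898/34632 = -21898*1/34632 = -10949/17316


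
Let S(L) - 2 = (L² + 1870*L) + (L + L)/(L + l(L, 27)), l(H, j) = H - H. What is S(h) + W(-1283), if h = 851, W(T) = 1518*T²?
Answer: 2501078677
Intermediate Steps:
l(H, j) = 0
S(L) = 4 + L² + 1870*L (S(L) = 2 + ((L² + 1870*L) + (L + L)/(L + 0)) = 2 + ((L² + 1870*L) + (2*L)/L) = 2 + ((L² + 1870*L) + 2) = 2 + (2 + L² + 1870*L) = 4 + L² + 1870*L)
S(h) + W(-1283) = (4 + 851² + 1870*851) + 1518*(-1283)² = (4 + 724201 + 1591370) + 1518*1646089 = 2315575 + 2498763102 = 2501078677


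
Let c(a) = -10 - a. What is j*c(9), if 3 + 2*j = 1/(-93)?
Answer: 2660/93 ≈ 28.602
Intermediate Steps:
j = -140/93 (j = -3/2 + (1/2)/(-93) = -3/2 + (1/2)*(-1/93) = -3/2 - 1/186 = -140/93 ≈ -1.5054)
j*c(9) = -140*(-10 - 1*9)/93 = -140*(-10 - 9)/93 = -140/93*(-19) = 2660/93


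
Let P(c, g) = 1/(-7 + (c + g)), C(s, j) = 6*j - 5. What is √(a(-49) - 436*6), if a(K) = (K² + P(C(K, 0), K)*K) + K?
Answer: 13*I*√5795/61 ≈ 16.223*I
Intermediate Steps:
C(s, j) = -5 + 6*j
P(c, g) = 1/(-7 + c + g)
a(K) = K + K² + K/(-12 + K) (a(K) = (K² + K/(-7 + (-5 + 6*0) + K)) + K = (K² + K/(-7 + (-5 + 0) + K)) + K = (K² + K/(-7 - 5 + K)) + K = (K² + K/(-12 + K)) + K = K + K² + K/(-12 + K))
√(a(-49) - 436*6) = √(-49*(1 + (1 - 49)*(-12 - 49))/(-12 - 49) - 436*6) = √(-49*(1 - 48*(-61))/(-61) - 2616) = √(-49*(-1/61)*(1 + 2928) - 2616) = √(-49*(-1/61)*2929 - 2616) = √(143521/61 - 2616) = √(-16055/61) = 13*I*√5795/61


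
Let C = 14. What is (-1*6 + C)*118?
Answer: 944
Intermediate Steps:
(-1*6 + C)*118 = (-1*6 + 14)*118 = (-6 + 14)*118 = 8*118 = 944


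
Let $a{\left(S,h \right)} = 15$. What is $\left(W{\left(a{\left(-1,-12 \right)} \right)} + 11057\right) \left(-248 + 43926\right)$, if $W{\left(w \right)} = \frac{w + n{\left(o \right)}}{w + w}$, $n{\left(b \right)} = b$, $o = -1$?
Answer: $\frac{7244520436}{15} \approx 4.8297 \cdot 10^{8}$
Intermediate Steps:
$W{\left(w \right)} = \frac{-1 + w}{2 w}$ ($W{\left(w \right)} = \frac{w - 1}{w + w} = \frac{-1 + w}{2 w}$)
$\left(W{\left(a{\left(-1,-12 \right)} \right)} + 11057\right) \left(-248 + 43926\right) = \left(\frac{-1 + 15}{2 \cdot 15} + 11057\right) \left(-248 + 43926\right) = \left(\frac{1}{2} \cdot \frac{1}{15} \cdot 14 + 11057\right) 43678 = \left(\frac{7}{15} + 11057\right) 43678 = \frac{165862}{15} \cdot 43678 = \frac{7244520436}{15}$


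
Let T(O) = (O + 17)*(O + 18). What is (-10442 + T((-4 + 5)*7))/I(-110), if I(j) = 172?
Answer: -4921/86 ≈ -57.221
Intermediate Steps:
T(O) = (17 + O)*(18 + O)
(-10442 + T((-4 + 5)*7))/I(-110) = (-10442 + (306 + ((-4 + 5)*7)² + 35*((-4 + 5)*7)))/172 = (-10442 + (306 + (1*7)² + 35*(1*7)))*(1/172) = (-10442 + (306 + 7² + 35*7))*(1/172) = (-10442 + (306 + 49 + 245))*(1/172) = (-10442 + 600)*(1/172) = -9842*1/172 = -4921/86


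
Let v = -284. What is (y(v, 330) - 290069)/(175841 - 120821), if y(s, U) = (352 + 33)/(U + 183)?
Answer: -37201253/7056315 ≈ -5.2720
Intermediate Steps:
y(s, U) = 385/(183 + U)
(y(v, 330) - 290069)/(175841 - 120821) = (385/(183 + 330) - 290069)/(175841 - 120821) = (385/513 - 290069)/55020 = (385*(1/513) - 290069)*(1/55020) = (385/513 - 290069)*(1/55020) = -148805012/513*1/55020 = -37201253/7056315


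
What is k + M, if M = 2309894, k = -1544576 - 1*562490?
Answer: 202828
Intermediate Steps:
k = -2107066 (k = -1544576 - 562490 = -2107066)
k + M = -2107066 + 2309894 = 202828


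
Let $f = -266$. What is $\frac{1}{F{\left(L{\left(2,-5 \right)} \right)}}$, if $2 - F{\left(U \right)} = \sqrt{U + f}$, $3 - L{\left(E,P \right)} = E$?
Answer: $\frac{2}{269} + \frac{i \sqrt{265}}{269} \approx 0.0074349 + 0.060516 i$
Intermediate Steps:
$L{\left(E,P \right)} = 3 - E$
$F{\left(U \right)} = 2 - \sqrt{-266 + U}$ ($F{\left(U \right)} = 2 - \sqrt{U - 266} = 2 - \sqrt{-266 + U}$)
$\frac{1}{F{\left(L{\left(2,-5 \right)} \right)}} = \frac{1}{2 - \sqrt{-266 + \left(3 - 2\right)}} = \frac{1}{2 - \sqrt{-266 + 1}} = \frac{1}{2 - \sqrt{-265}} = \frac{1}{2 - i \sqrt{265}}$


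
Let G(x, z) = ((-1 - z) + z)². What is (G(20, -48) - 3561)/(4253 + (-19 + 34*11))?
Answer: -445/576 ≈ -0.77257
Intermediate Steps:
G(x, z) = 1 (G(x, z) = (-1)² = 1)
(G(20, -48) - 3561)/(4253 + (-19 + 34*11)) = (1 - 3561)/(4253 + (-19 + 34*11)) = -3560/(4253 + (-19 + 374)) = -3560/(4253 + 355) = -3560/4608 = -3560*1/4608 = -445/576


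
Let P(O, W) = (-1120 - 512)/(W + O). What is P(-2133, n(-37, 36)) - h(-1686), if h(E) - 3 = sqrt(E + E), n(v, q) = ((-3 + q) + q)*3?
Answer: -691/321 - 2*I*sqrt(843) ≈ -2.1526 - 58.069*I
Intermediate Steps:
n(v, q) = -9 + 6*q (n(v, q) = (-3 + 2*q)*3 = -9 + 6*q)
P(O, W) = -1632/(O + W)
h(E) = 3 + sqrt(2)*sqrt(E) (h(E) = 3 + sqrt(E + E) = 3 + sqrt(2*E) = 3 + sqrt(2)*sqrt(E))
P(-2133, n(-37, 36)) - h(-1686) = -1632/(-2133 + (-9 + 6*36)) - (3 + sqrt(2)*sqrt(-1686)) = -1632/(-2133 + (-9 + 216)) - (3 + sqrt(2)*(I*sqrt(1686))) = -1632/(-2133 + 207) - (3 + 2*I*sqrt(843)) = -1632/(-1926) + (-3 - 2*I*sqrt(843)) = -1632*(-1/1926) + (-3 - 2*I*sqrt(843)) = 272/321 + (-3 - 2*I*sqrt(843)) = -691/321 - 2*I*sqrt(843)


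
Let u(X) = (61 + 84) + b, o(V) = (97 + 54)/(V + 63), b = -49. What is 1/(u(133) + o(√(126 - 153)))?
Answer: 393129/38676433 + 453*I*√3/38676433 ≈ 0.010165 + 2.0287e-5*I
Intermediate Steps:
o(V) = 151/(63 + V)
u(X) = 96 (u(X) = (61 + 84) - 49 = 145 - 49 = 96)
1/(u(133) + o(√(126 - 153))) = 1/(96 + 151/(63 + √(126 - 153))) = 1/(96 + 151/(63 + √(-27))) = 1/(96 + 151/(63 + 3*I*√3))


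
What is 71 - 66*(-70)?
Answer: 4691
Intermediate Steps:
71 - 66*(-70) = 71 + 4620 = 4691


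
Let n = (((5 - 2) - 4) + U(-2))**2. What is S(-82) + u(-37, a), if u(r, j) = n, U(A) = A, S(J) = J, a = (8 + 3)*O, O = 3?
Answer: -73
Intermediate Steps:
a = 33 (a = (8 + 3)*3 = 11*3 = 33)
n = 9 (n = (((5 - 2) - 4) - 2)**2 = ((3 - 4) - 2)**2 = (-1 - 2)**2 = (-3)**2 = 9)
u(r, j) = 9
S(-82) + u(-37, a) = -82 + 9 = -73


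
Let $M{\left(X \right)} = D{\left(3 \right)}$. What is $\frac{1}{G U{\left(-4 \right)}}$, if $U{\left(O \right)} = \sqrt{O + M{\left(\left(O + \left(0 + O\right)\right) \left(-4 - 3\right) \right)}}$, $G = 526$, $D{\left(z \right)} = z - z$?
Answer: $- \frac{i}{1052} \approx - 0.00095057 i$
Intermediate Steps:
$D{\left(z \right)} = 0$
$M{\left(X \right)} = 0$
$U{\left(O \right)} = \sqrt{O}$ ($U{\left(O \right)} = \sqrt{O + 0} = \sqrt{O}$)
$\frac{1}{G U{\left(-4 \right)}} = \frac{1}{526 \sqrt{-4}} = \frac{1}{526 \cdot 2 i} = \frac{1}{1052 i} = - \frac{i}{1052}$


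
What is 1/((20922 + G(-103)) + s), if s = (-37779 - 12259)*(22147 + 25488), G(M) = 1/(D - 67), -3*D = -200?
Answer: -1/2383539211 ≈ -4.1954e-10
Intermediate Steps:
D = 200/3 (D = -⅓*(-200) = 200/3 ≈ 66.667)
G(M) = -3 (G(M) = 1/(200/3 - 67) = 1/(-⅓) = -3)
s = -2383560130 (s = -50038*47635 = -2383560130)
1/((20922 + G(-103)) + s) = 1/((20922 - 3) - 2383560130) = 1/(20919 - 2383560130) = 1/(-2383539211) = -1/2383539211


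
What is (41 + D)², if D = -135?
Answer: 8836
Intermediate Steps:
(41 + D)² = (41 - 135)² = (-94)² = 8836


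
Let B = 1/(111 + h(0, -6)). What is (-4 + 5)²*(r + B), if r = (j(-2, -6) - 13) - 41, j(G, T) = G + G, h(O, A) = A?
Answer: -6089/105 ≈ -57.990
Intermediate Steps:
j(G, T) = 2*G
r = -58 (r = (2*(-2) - 13) - 41 = (-4 - 13) - 41 = -17 - 41 = -58)
B = 1/105 (B = 1/(111 - 6) = 1/105 ≈ 0.0095238)
(-4 + 5)²*(r + B) = (-4 + 5)²*(-58 + 1/105) = 1²*(-6089/105) = 1*(-6089/105) = -6089/105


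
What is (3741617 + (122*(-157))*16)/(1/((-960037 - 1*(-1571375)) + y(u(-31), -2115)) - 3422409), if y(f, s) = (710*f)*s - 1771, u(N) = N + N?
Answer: -321914601060651/320720337027602 ≈ -1.0037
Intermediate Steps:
u(N) = 2*N
y(f, s) = -1771 + 710*f*s (y(f, s) = 710*f*s - 1771 = -1771 + 710*f*s)
(3741617 + (122*(-157))*16)/(1/((-960037 - 1*(-1571375)) + y(u(-31), -2115)) - 3422409) = (3741617 + (122*(-157))*16)/(1/((-960037 - 1*(-1571375)) + (-1771 + 710*(2*(-31))*(-2115))) - 3422409) = (3741617 - 19154*16)/(1/((-960037 + 1571375) + (-1771 + 710*(-62)*(-2115))) - 3422409) = (3741617 - 306464)/(1/(611338 + (-1771 + 93102300)) - 3422409) = 3435153/(1/(611338 + 93100529) - 3422409) = 3435153/(1/93711867 - 3422409) = 3435153/(-320720337027602/93711867) = 3435153*(-93711867/320720337027602) = -321914601060651/320720337027602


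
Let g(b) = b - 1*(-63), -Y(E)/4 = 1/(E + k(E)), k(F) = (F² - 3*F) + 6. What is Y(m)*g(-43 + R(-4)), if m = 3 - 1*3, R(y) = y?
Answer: -32/3 ≈ -10.667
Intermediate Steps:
k(F) = 6 + F² - 3*F
m = 0 (m = 3 - 3 = 0)
Y(E) = -4/(6 + E² - 2*E) (Y(E) = -4/(E + (6 + E² - 3*E)) = -4/(6 + E² - 2*E))
g(b) = 63 + b (g(b) = b + 63 = 63 + b)
Y(m)*g(-43 + R(-4)) = (-4/(6 + 0² - 2*0))*(63 + (-43 - 4)) = (-4/(6 + 0 + 0))*(63 - 47) = -4/6*16 = -4*⅙*16 = -⅔*16 = -32/3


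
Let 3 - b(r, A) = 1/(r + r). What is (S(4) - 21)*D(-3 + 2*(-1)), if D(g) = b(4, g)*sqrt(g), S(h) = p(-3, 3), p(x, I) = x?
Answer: -69*I*sqrt(5) ≈ -154.29*I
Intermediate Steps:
S(h) = -3
b(r, A) = 3 - 1/(2*r) (b(r, A) = 3 - 1/(r + r) = 3 - 1/(2*r))
D(g) = 23*sqrt(g)/8 (D(g) = (3 - 1/2/4)*sqrt(g) = (3 - 1/2*1/4)*sqrt(g) = (3 - 1/8)*sqrt(g) = 23*sqrt(g)/8)
(S(4) - 21)*D(-3 + 2*(-1)) = (-3 - 21)*(23*sqrt(-3 + 2*(-1))/8) = -69*sqrt(-3 - 2) = -69*sqrt(-5) = -69*I*sqrt(5)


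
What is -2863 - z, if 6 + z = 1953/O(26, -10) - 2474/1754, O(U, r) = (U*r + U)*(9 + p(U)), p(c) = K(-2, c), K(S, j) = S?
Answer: -65085965/22802 ≈ -2854.4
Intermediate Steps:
p(c) = -2
O(U, r) = 7*U + 7*U*r (O(U, r) = (U*r + U)*(9 - 2) = (U + U*r)*7 = 7*U + 7*U*r)
z = -196161/22802 (z = -6 + (1953/((7*26*(1 - 10))) - 2474/1754) = -6 + (1953/((7*26*(-9))) - 2474*1/1754) = -6 + (1953/(-1638) - 1237/877) = -6 + (1953*(-1/1638) - 1237/877) = -6 + (-31/26 - 1237/877) = -6 - 59349/22802 = -196161/22802 ≈ -8.6028)
-2863 - z = -2863 - 1*(-196161/22802) = -2863 + 196161/22802 = -65085965/22802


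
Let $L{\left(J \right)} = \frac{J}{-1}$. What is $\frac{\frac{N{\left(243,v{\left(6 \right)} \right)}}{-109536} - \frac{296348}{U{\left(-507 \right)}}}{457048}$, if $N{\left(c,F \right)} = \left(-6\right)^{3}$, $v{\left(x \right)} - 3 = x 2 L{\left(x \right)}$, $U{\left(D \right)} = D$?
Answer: $\frac{104041295}{81352715808} \approx 0.0012789$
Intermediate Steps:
$L{\left(J \right)} = - J$ ($L{\left(J \right)} = J \left(-1\right) = - J$)
$v{\left(x \right)} = 3 - 2 x^{2}$ ($v{\left(x \right)} = 3 + x 2 \left(- x\right) = 3 + 2 x \left(- x\right) = 3 - 2 x^{2}$)
$N{\left(c,F \right)} = -216$
$\frac{\frac{N{\left(243,v{\left(6 \right)} \right)}}{-109536} - \frac{296348}{U{\left(-507 \right)}}}{457048} = \frac{- \frac{216}{-109536} - \frac{296348}{-507}}{457048} = \left(\left(-216\right) \left(- \frac{1}{109536}\right) - - \frac{22796}{39}\right) \frac{1}{457048} = \left(\frac{9}{4564} + \frac{22796}{39}\right) \frac{1}{457048} = \frac{104041295}{177996} \cdot \frac{1}{457048} = \frac{104041295}{81352715808}$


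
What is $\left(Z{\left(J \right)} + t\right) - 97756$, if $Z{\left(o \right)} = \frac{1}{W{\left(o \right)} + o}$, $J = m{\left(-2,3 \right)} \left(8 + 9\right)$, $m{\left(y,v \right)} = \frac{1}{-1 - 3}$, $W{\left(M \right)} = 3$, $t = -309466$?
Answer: $- \frac{2036114}{5} \approx -4.0722 \cdot 10^{5}$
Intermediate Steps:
$m{\left(y,v \right)} = - \frac{1}{4}$ ($m{\left(y,v \right)} = \frac{1}{-4} = - \frac{1}{4}$)
$J = - \frac{17}{4}$ ($J = - \frac{8 + 9}{4} = \left(- \frac{1}{4}\right) 17 = - \frac{17}{4} \approx -4.25$)
$Z{\left(o \right)} = \frac{1}{3 + o}$
$\left(Z{\left(J \right)} + t\right) - 97756 = \left(\frac{1}{3 - \frac{17}{4}} - 309466\right) - 97756 = \left(\frac{1}{- \frac{5}{4}} - 309466\right) - 97756 = \left(- \frac{4}{5} - 309466\right) - 97756 = - \frac{1547334}{5} - 97756 = - \frac{2036114}{5}$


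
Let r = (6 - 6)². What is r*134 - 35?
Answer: -35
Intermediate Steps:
r = 0 (r = 0² = 0)
r*134 - 35 = 0*134 - 35 = 0 - 35 = -35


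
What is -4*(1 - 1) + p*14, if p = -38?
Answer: -532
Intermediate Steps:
-4*(1 - 1) + p*14 = -4*(1 - 1) - 38*14 = -4*0 - 532 = 0 - 532 = -532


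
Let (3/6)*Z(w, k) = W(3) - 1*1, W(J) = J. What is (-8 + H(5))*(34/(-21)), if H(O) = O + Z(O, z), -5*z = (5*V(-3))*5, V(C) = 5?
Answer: -34/21 ≈ -1.6190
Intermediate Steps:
z = -25 (z = -5*5*5/5 = -5*5 = -⅕*125 = -25)
Z(w, k) = 4 (Z(w, k) = 2*(3 - 1*1) = 2*(3 - 1) = 2*2 = 4)
H(O) = 4 + O (H(O) = O + 4 = 4 + O)
(-8 + H(5))*(34/(-21)) = (-8 + (4 + 5))*(34/(-21)) = (-8 + 9)*(34*(-1/21)) = 1*(-34/21) = -34/21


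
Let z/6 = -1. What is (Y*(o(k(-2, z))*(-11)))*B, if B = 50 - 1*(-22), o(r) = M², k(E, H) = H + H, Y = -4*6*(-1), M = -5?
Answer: -475200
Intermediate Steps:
z = -6 (z = 6*(-1) = -6)
Y = 24 (Y = -24*(-1) = 24)
k(E, H) = 2*H
o(r) = 25 (o(r) = (-5)² = 25)
B = 72 (B = 50 + 22 = 72)
(Y*(o(k(-2, z))*(-11)))*B = (24*(25*(-11)))*72 = (24*(-275))*72 = -6600*72 = -475200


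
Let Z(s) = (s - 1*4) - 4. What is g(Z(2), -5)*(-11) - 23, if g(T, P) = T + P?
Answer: 98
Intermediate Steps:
Z(s) = -8 + s (Z(s) = (s - 4) - 4 = (-4 + s) - 4 = -8 + s)
g(T, P) = P + T
g(Z(2), -5)*(-11) - 23 = (-5 + (-8 + 2))*(-11) - 23 = (-5 - 6)*(-11) - 23 = -11*(-11) - 23 = 121 - 23 = 98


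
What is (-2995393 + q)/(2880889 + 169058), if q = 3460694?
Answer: 465301/3049947 ≈ 0.15256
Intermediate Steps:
(-2995393 + q)/(2880889 + 169058) = (-2995393 + 3460694)/(2880889 + 169058) = 465301/3049947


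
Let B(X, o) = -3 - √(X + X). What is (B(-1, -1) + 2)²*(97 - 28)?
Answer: -69 + 138*I*√2 ≈ -69.0 + 195.16*I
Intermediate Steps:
B(X, o) = -3 - √2*√X (B(X, o) = -3 - √(2*X) = -3 - √2*√X)
(B(-1, -1) + 2)²*(97 - 28) = ((-3 - √2*√(-1)) + 2)²*(97 - 28) = ((-3 - √2*I) + 2)²*69 = ((-3 - I*√2) + 2)²*69 = (-1 - I*√2)²*69 = 69*(-1 - I*√2)²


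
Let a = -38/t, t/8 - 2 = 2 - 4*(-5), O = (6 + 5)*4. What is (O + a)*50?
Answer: 105125/48 ≈ 2190.1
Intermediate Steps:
O = 44 (O = 11*4 = 44)
t = 192 (t = 16 + 8*(2 - 4*(-5)) = 16 + 8*(2 + 20) = 16 + 8*22 = 16 + 176 = 192)
a = -19/96 (a = -38/192 = -38*1/192 = -19/96 ≈ -0.19792)
(O + a)*50 = (44 - 19/96)*50 = (4205/96)*50 = 105125/48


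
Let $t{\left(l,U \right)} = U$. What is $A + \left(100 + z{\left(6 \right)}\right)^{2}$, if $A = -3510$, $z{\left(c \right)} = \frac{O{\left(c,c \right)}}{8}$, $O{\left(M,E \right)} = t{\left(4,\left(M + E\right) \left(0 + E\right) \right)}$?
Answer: $8371$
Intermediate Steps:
$O{\left(M,E \right)} = E \left(E + M\right)$ ($O{\left(M,E \right)} = \left(M + E\right) \left(0 + E\right) = \left(E + M\right) E = E \left(E + M\right)$)
$z{\left(c \right)} = \frac{c^{2}}{4}$ ($z{\left(c \right)} = \frac{c \left(c + c\right)}{8} = c 2 c \frac{1}{8} = 2 c^{2} \cdot \frac{1}{8} = \frac{c^{2}}{4}$)
$A + \left(100 + z{\left(6 \right)}\right)^{2} = -3510 + \left(100 + \frac{6^{2}}{4}\right)^{2} = -3510 + \left(100 + \frac{1}{4} \cdot 36\right)^{2} = -3510 + \left(100 + 9\right)^{2} = -3510 + 109^{2} = -3510 + 11881 = 8371$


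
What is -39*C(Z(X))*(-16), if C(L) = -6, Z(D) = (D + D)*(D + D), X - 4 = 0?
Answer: -3744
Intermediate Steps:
X = 4 (X = 4 + 0 = 4)
Z(D) = 4*D² (Z(D) = (2*D)*(2*D) = 4*D²)
-39*C(Z(X))*(-16) = -39*(-6)*(-16) = 234*(-16) = -3744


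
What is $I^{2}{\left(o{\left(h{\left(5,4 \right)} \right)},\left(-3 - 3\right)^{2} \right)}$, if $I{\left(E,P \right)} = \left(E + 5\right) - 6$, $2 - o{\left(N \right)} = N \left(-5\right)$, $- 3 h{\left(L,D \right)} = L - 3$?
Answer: $\frac{49}{9} \approx 5.4444$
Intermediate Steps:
$h{\left(L,D \right)} = 1 - \frac{L}{3}$ ($h{\left(L,D \right)} = - \frac{L - 3}{3} = - \frac{-3 + L}{3} = 1 - \frac{L}{3}$)
$o{\left(N \right)} = 2 + 5 N$ ($o{\left(N \right)} = 2 - N \left(-5\right) = 2 - - 5 N = 2 + 5 N$)
$I{\left(E,P \right)} = -1 + E$ ($I{\left(E,P \right)} = \left(5 + E\right) - 6 = -1 + E$)
$I^{2}{\left(o{\left(h{\left(5,4 \right)} \right)},\left(-3 - 3\right)^{2} \right)} = \left(-1 + \left(2 + 5 \left(1 - \frac{5}{3}\right)\right)\right)^{2} = \left(-1 + \left(2 + 5 \left(- \frac{2}{3}\right)\right)\right)^{2} = \left(-1 + \left(2 - \frac{10}{3}\right)\right)^{2} = \left(-1 - \frac{4}{3}\right)^{2} = \left(- \frac{7}{3}\right)^{2} = \frac{49}{9}$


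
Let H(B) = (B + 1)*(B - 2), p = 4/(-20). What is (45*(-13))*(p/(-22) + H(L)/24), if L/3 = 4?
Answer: -139659/44 ≈ -3174.1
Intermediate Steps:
p = -⅕ (p = 4*(-1/20) = -⅕ ≈ -0.20000)
L = 12 (L = 3*4 = 12)
H(B) = (1 + B)*(-2 + B)
(45*(-13))*(p/(-22) + H(L)/24) = (45*(-13))*(-⅕/(-22) + (-2 + 12² - 1*12)/24) = -585*(-⅕*(-1/22) + (-2 + 144 - 12)*(1/24)) = -585*(1/110 + 130*(1/24)) = -585*(1/110 + 65/12) = -585*3581/660 = -139659/44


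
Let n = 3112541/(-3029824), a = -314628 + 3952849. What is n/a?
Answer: -3112541/11023169303104 ≈ -2.8236e-7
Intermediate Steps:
a = 3638221
n = -3112541/3029824 (n = 3112541*(-1/3029824) = -3112541/3029824 ≈ -1.0273)
n/a = -3112541/3029824/3638221 = -3112541/3029824*1/3638221 = -3112541/11023169303104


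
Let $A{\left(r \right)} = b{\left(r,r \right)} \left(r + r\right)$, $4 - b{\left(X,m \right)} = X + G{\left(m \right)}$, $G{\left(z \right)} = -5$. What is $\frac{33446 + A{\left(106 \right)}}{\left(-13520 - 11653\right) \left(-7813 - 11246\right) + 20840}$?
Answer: $\frac{12882}{479793047} \approx 2.6849 \cdot 10^{-5}$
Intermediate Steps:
$b{\left(X,m \right)} = 9 - X$ ($b{\left(X,m \right)} = 4 - \left(X - 5\right) = 4 - \left(-5 + X\right) = 9 - X$)
$A{\left(r \right)} = 2 r \left(9 - r\right)$ ($A{\left(r \right)} = \left(9 - r\right) \left(r + r\right) = \left(9 - r\right) 2 r = 2 r \left(9 - r\right)$)
$\frac{33446 + A{\left(106 \right)}}{\left(-13520 - 11653\right) \left(-7813 - 11246\right) + 20840} = \frac{33446 + 2 \cdot 106 \left(9 - 106\right)}{\left(-13520 - 11653\right) \left(-7813 - 11246\right) + 20840} = \frac{33446 + 2 \cdot 106 \left(9 - 106\right)}{\left(-25173\right) \left(-19059\right) + 20840} = \frac{33446 + 2 \cdot 106 \left(-97\right)}{479772207 + 20840} = \frac{33446 - 20564}{479793047} = 12882 \cdot \frac{1}{479793047} = \frac{12882}{479793047}$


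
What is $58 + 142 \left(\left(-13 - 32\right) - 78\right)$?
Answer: $-17408$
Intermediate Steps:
$58 + 142 \left(\left(-13 - 32\right) - 78\right) = 58 + 142 \left(-45 - 78\right) = 58 + 142 \left(-123\right) = 58 - 17466 = -17408$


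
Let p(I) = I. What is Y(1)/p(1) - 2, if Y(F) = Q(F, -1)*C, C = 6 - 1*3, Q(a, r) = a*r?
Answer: -5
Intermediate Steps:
C = 3 (C = 6 - 3 = 3)
Y(F) = -3*F (Y(F) = (F*(-1))*3 = -F*3 = -3*F)
Y(1)/p(1) - 2 = (-3*1)/1 - 2 = 1*(-3) - 2 = -3 - 2 = -5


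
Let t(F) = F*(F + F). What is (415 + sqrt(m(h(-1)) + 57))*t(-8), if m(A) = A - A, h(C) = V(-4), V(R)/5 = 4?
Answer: 53120 + 128*sqrt(57) ≈ 54086.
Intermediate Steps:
V(R) = 20 (V(R) = 5*4 = 20)
h(C) = 20
t(F) = 2*F**2 (t(F) = F*(2*F) = 2*F**2)
m(A) = 0
(415 + sqrt(m(h(-1)) + 57))*t(-8) = (415 + sqrt(0 + 57))*(2*(-8)**2) = (415 + sqrt(57))*(2*64) = (415 + sqrt(57))*128 = 53120 + 128*sqrt(57)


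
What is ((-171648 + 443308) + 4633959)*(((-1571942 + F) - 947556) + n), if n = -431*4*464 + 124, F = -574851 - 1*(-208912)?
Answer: -18078427514131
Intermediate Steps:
F = -365939 (F = -574851 + 208912 = -365939)
n = -799812 (n = -1724*464 + 124 = -799936 + 124 = -799812)
((-171648 + 443308) + 4633959)*(((-1571942 + F) - 947556) + n) = ((-171648 + 443308) + 4633959)*(((-1571942 - 365939) - 947556) - 799812) = (271660 + 4633959)*((-1937881 - 947556) - 799812) = 4905619*(-2885437 - 799812) = 4905619*(-3685249) = -18078427514131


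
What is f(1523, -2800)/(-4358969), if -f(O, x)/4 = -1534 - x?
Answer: 5064/4358969 ≈ 0.0011617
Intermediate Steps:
f(O, x) = 6136 + 4*x (f(O, x) = -4*(-1534 - x) = 6136 + 4*x)
f(1523, -2800)/(-4358969) = (6136 + 4*(-2800))/(-4358969) = (6136 - 11200)*(-1/4358969) = -5064*(-1/4358969) = 5064/4358969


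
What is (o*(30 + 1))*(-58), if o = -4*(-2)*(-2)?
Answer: 28768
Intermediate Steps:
o = -16 (o = 8*(-2) = -16)
(o*(30 + 1))*(-58) = -16*(30 + 1)*(-58) = -16*31*(-58) = -496*(-58) = 28768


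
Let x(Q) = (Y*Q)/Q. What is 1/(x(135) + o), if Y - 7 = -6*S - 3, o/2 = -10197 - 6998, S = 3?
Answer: -1/34404 ≈ -2.9066e-5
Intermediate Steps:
o = -34390 (o = 2*(-10197 - 6998) = 2*(-17195) = -34390)
Y = -14 (Y = 7 + (-6*3 - 3) = 7 + (-18 - 3) = 7 - 21 = -14)
x(Q) = -14 (x(Q) = (-14*Q)/Q = -14)
1/(x(135) + o) = 1/(-14 - 34390) = 1/(-34404) = -1/34404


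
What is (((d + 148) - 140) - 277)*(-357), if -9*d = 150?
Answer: 101983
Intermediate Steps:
d = -50/3 (d = -⅑*150 = -50/3 ≈ -16.667)
(((d + 148) - 140) - 277)*(-357) = (((-50/3 + 148) - 140) - 277)*(-357) = ((394/3 - 140) - 277)*(-357) = (-26/3 - 277)*(-357) = -857/3*(-357) = 101983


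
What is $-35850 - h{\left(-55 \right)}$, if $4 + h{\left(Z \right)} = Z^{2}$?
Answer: $-38871$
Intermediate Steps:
$h{\left(Z \right)} = -4 + Z^{2}$
$-35850 - h{\left(-55 \right)} = -35850 - \left(-4 + \left(-55\right)^{2}\right) = -35850 - \left(-4 + 3025\right) = -35850 - 3021 = -38871$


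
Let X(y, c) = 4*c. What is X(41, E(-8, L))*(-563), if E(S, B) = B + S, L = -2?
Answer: 22520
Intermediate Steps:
X(41, E(-8, L))*(-563) = (4*(-2 - 8))*(-563) = (4*(-10))*(-563) = -40*(-563) = 22520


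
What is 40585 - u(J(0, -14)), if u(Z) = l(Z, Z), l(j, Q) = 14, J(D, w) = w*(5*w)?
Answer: 40571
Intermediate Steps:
J(D, w) = 5*w²
u(Z) = 14
40585 - u(J(0, -14)) = 40585 - 1*14 = 40585 - 14 = 40571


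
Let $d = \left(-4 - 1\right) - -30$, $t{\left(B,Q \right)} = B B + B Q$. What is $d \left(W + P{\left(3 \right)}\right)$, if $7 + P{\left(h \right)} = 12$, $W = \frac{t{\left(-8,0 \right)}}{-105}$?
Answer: $\frac{2305}{21} \approx 109.76$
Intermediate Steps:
$t{\left(B,Q \right)} = B^{2} + B Q$
$W = - \frac{64}{105}$ ($W = \frac{\left(-8\right) \left(-8 + 0\right)}{-105} = \left(-8\right) \left(-8\right) \left(- \frac{1}{105}\right) = 64 \left(- \frac{1}{105}\right) = - \frac{64}{105} \approx -0.60952$)
$P{\left(h \right)} = 5$ ($P{\left(h \right)} = -7 + 12 = 5$)
$d = 25$ ($d = \left(-4 - 1\right) + 30 = -5 + 30 = 25$)
$d \left(W + P{\left(3 \right)}\right) = 25 \left(- \frac{64}{105} + 5\right) = 25 \cdot \frac{461}{105} = \frac{2305}{21}$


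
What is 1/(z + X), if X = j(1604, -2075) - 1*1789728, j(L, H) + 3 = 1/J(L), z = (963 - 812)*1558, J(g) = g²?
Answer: -2572816/3999373005967 ≈ -6.4330e-7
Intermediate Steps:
z = 235258 (z = 151*1558 = 235258)
j(L, H) = -3 + L⁻² (j(L, H) = -3 + 1/(L²) = -3 + L⁻²)
X = -4604648552495/2572816 (X = (-3 + 1604⁻²) - 1*1789728 = (-3 + 1/2572816) - 1789728 = -7718447/2572816 - 1789728 = -4604648552495/2572816 ≈ -1.7897e+6)
1/(z + X) = 1/(235258 - 4604648552495/2572816) = 1/(-3999373005967/2572816) = -2572816/3999373005967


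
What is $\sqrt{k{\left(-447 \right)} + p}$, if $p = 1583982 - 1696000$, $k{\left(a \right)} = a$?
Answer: $i \sqrt{112465} \approx 335.36 i$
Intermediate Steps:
$p = -112018$ ($p = 1583982 - 1696000 = -112018$)
$\sqrt{k{\left(-447 \right)} + p} = \sqrt{-447 - 112018} = \sqrt{-112465} = i \sqrt{112465}$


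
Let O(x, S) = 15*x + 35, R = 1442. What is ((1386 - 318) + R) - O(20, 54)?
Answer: 2175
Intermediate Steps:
O(x, S) = 35 + 15*x
((1386 - 318) + R) - O(20, 54) = ((1386 - 318) + 1442) - (35 + 15*20) = (1068 + 1442) - (35 + 300) = 2510 - 1*335 = 2510 - 335 = 2175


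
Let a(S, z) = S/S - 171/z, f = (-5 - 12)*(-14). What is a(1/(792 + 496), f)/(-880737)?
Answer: -67/209615406 ≈ -3.1963e-7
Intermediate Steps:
f = 238 (f = -17*(-14) = 238)
a(S, z) = 1 - 171/z
a(1/(792 + 496), f)/(-880737) = ((-171 + 238)/238)/(-880737) = ((1/238)*67)*(-1/880737) = (67/238)*(-1/880737) = -67/209615406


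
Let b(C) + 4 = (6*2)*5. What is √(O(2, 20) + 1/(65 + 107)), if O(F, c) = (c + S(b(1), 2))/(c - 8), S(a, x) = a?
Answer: √421959/258 ≈ 2.5178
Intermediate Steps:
b(C) = 56 (b(C) = -4 + (6*2)*5 = -4 + 12*5 = -4 + 60 = 56)
O(F, c) = (56 + c)/(-8 + c) (O(F, c) = (c + 56)/(c - 8) = (56 + c)/(-8 + c))
√(O(2, 20) + 1/(65 + 107)) = √((56 + 20)/(-8 + 20) + 1/(65 + 107)) = √(76/12 + 1/172) = √((1/12)*76 + 1/172) = √(19/3 + 1/172) = √(3271/516) = √421959/258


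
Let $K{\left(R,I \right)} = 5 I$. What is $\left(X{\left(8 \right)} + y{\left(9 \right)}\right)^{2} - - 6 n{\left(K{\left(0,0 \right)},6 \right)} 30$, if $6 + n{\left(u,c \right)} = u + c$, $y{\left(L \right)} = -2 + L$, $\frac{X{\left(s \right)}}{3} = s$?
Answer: $961$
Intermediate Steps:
$X{\left(s \right)} = 3 s$
$n{\left(u,c \right)} = -6 + c + u$ ($n{\left(u,c \right)} = -6 + \left(u + c\right) = -6 + \left(c + u\right) = -6 + c + u$)
$\left(X{\left(8 \right)} + y{\left(9 \right)}\right)^{2} - - 6 n{\left(K{\left(0,0 \right)},6 \right)} 30 = \left(3 \cdot 8 + \left(-2 + 9\right)\right)^{2} - - 6 \left(-6 + 6 + 5 \cdot 0\right) 30 = \left(24 + 7\right)^{2} - - 6 \left(-6 + 6 + 0\right) 30 = 31^{2} - \left(-6\right) 0 \cdot 30 = 961 - 0 \cdot 30 = 961 - 0 = 961 + 0 = 961$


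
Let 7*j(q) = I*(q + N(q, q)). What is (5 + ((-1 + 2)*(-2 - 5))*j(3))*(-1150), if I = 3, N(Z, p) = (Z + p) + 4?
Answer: 39100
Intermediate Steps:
N(Z, p) = 4 + Z + p
j(q) = 12/7 + 9*q/7 (j(q) = (3*(q + (4 + q + q)))/7 = (3*(q + (4 + 2*q)))/7 = (3*(4 + 3*q))/7 = (12 + 9*q)/7 = 12/7 + 9*q/7)
(5 + ((-1 + 2)*(-2 - 5))*j(3))*(-1150) = (5 + ((-1 + 2)*(-2 - 5))*(12/7 + (9/7)*3))*(-1150) = (5 + (1*(-7))*(12/7 + 27/7))*(-1150) = (5 - 7*39/7)*(-1150) = (5 - 39)*(-1150) = -34*(-1150) = 39100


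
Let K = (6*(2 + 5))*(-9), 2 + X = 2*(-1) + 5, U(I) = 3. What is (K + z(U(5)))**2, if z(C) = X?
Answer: 142129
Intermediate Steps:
X = 1 (X = -2 + (2*(-1) + 5) = -2 + (-2 + 5) = -2 + 3 = 1)
z(C) = 1
K = -378 (K = (6*7)*(-9) = 42*(-9) = -378)
(K + z(U(5)))**2 = (-378 + 1)**2 = (-377)**2 = 142129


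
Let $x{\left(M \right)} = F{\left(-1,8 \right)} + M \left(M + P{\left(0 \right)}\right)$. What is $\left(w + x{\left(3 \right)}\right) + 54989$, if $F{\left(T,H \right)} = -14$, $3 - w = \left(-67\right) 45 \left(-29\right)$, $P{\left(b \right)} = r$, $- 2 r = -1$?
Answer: $- \frac{64893}{2} \approx -32447.0$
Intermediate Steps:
$r = \frac{1}{2}$ ($r = \left(- \frac{1}{2}\right) \left(-1\right) = \frac{1}{2} \approx 0.5$)
$P{\left(b \right)} = \frac{1}{2}$
$w = -87432$ ($w = 3 - \left(-67\right) 45 \left(-29\right) = 3 - \left(-3015\right) \left(-29\right) = 3 - 87435 = -87432$)
$x{\left(M \right)} = -14 + M \left(\frac{1}{2} + M\right)$ ($x{\left(M \right)} = -14 + M \left(M + \frac{1}{2}\right) = -14 + M \left(\frac{1}{2} + M\right)$)
$\left(w + x{\left(3 \right)}\right) + 54989 = \left(-87432 + \left(-14 + 3^{2} + \frac{1}{2} \cdot 3\right)\right) + 54989 = \left(-87432 + \left(-14 + 9 + \frac{3}{2}\right)\right) + 54989 = \left(-87432 - \frac{7}{2}\right) + 54989 = - \frac{174871}{2} + 54989 = - \frac{64893}{2}$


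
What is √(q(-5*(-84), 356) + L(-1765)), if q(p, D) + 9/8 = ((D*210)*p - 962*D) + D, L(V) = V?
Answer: 3*√55209454/4 ≈ 5572.7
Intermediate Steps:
q(p, D) = -9/8 - 961*D + 210*D*p (q(p, D) = -9/8 + (((D*210)*p - 962*D) + D) = -9/8 + (((210*D)*p - 962*D) + D) = -9/8 + ((210*D*p - 962*D) + D) = -9/8 + ((-962*D + 210*D*p) + D) = -9/8 + (-961*D + 210*D*p) = -9/8 - 961*D + 210*D*p)
√(q(-5*(-84), 356) + L(-1765)) = √((-9/8 - 961*356 + 210*356*(-5*(-84))) - 1765) = √((-9/8 - 342116 + 210*356*420) - 1765) = √((-9/8 - 342116 + 31399200) - 1765) = √(248456663/8 - 1765) = √(248442543/8) = 3*√55209454/4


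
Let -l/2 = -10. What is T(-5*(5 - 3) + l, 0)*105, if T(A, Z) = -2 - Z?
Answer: -210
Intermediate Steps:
l = 20 (l = -2*(-10) = 20)
T(-5*(5 - 3) + l, 0)*105 = (-2 - 1*0)*105 = (-2 + 0)*105 = -2*105 = -210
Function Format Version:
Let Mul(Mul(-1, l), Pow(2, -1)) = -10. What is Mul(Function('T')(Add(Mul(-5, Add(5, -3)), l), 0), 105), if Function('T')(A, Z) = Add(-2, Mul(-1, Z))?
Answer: -210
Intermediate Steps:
l = 20 (l = Mul(-2, -10) = 20)
Mul(Function('T')(Add(Mul(-5, Add(5, -3)), l), 0), 105) = Mul(Add(-2, Mul(-1, 0)), 105) = Mul(Add(-2, 0), 105) = Mul(-2, 105) = -210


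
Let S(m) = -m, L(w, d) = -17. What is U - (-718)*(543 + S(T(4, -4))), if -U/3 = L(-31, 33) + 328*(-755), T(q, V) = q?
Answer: 1129973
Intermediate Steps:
U = 742971 (U = -3*(-17 + 328*(-755)) = -3*(-17 - 247640) = -3*(-247657) = 742971)
U - (-718)*(543 + S(T(4, -4))) = 742971 - (-718)*(543 - 1*4) = 742971 - (-718)*(543 - 4) = 742971 - (-718)*539 = 742971 - 1*(-387002) = 742971 + 387002 = 1129973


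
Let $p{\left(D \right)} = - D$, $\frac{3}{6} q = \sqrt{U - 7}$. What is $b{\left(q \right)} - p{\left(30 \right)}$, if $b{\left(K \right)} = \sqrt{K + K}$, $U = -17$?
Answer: $30 + 2 \cdot 2^{\frac{3}{4}} \sqrt[4]{3} \sqrt{i} \approx 33.13 + 3.1302 i$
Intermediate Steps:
$q = 4 i \sqrt{6}$ ($q = 2 \sqrt{-17 - 7} = 2 \sqrt{-24} = 2 \cdot 2 i \sqrt{6} = 4 i \sqrt{6} \approx 9.798 i$)
$b{\left(K \right)} = \sqrt{2} \sqrt{K}$ ($b{\left(K \right)} = \sqrt{2 K} = \sqrt{2} \sqrt{K}$)
$b{\left(q \right)} - p{\left(30 \right)} = \sqrt{2} \sqrt{4 i \sqrt{6}} - \left(-1\right) 30 = \sqrt{2} \cdot 2 \sqrt[4]{6} \sqrt{i} - -30 = 2 \cdot 2^{\frac{3}{4}} \sqrt[4]{3} \sqrt{i} + 30 = 30 + 2 \cdot 2^{\frac{3}{4}} \sqrt[4]{3} \sqrt{i}$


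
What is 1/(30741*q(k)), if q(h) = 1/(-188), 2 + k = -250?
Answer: -188/30741 ≈ -0.0061156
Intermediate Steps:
k = -252 (k = -2 - 250 = -252)
q(h) = -1/188
1/(30741*q(k)) = 1/(30741*(-1/188)) = (1/30741)*(-188) = -188/30741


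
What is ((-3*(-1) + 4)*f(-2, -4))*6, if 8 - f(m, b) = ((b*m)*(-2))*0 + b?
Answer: 504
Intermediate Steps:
f(m, b) = 8 - b (f(m, b) = 8 - (((b*m)*(-2))*0 + b) = 8 - (-2*b*m*0 + b) = 8 - (0 + b) = 8 - b)
((-3*(-1) + 4)*f(-2, -4))*6 = ((-3*(-1) + 4)*(8 - 1*(-4)))*6 = ((-3*(-1) + 4)*(8 + 4))*6 = ((3 + 4)*12)*6 = (7*12)*6 = 84*6 = 504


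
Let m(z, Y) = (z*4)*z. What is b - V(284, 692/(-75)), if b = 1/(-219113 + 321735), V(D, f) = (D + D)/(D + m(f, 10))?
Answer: -81968444261/90126642658 ≈ -0.90948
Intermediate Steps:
m(z, Y) = 4*z**2 (m(z, Y) = (4*z)*z = 4*z**2)
V(D, f) = 2*D/(D + 4*f**2) (V(D, f) = (D + D)/(D + 4*f**2) = (2*D)/(D + 4*f**2) = 2*D/(D + 4*f**2))
b = 1/102622 ≈ 9.7445e-6
b - V(284, 692/(-75)) = 1/102622 - 2*284/(284 + 4*(692/(-75))**2) = 1/102622 - 2*284/(284 + 4*(692*(-1/75))**2) = 1/102622 - 2*284/(284 + 4*(-692/75)**2) = 1/102622 - 2*284/(284 + 4*(478864/5625)) = 1/102622 - 2*284/(284 + 1915456/5625) = 1/102622 - 2*284/3512956/5625 = 1/102622 - 2*284*5625/3512956 = 1/102622 - 1*798750/878239 = 1/102622 - 798750/878239 = -81968444261/90126642658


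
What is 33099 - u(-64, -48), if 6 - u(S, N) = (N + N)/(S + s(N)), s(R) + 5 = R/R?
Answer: 562605/17 ≈ 33094.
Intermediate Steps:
s(R) = -4 (s(R) = -5 + R/R = -5 + 1 = -4)
u(S, N) = 6 - 2*N/(-4 + S) (u(S, N) = 6 - (N + N)/(S - 4) = 6 - 2*N/(-4 + S))
33099 - u(-64, -48) = 33099 - 2*(-12 - 1*(-48) + 3*(-64))/(-4 - 64) = 33099 - 2*(-12 + 48 - 192)/(-68) = 33099 - 2*(-1)*(-156)/68 = 33099 - 1*78/17 = 33099 - 78/17 = 562605/17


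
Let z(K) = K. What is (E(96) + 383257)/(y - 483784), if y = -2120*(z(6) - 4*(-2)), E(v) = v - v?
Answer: -54751/73352 ≈ -0.74641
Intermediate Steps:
E(v) = 0
y = -29680 (y = -2120*(6 - 4*(-2)) = -2120*(6 + 8) = -2120*14 = -29680)
(E(96) + 383257)/(y - 483784) = (0 + 383257)/(-29680 - 483784) = 383257/(-513464) = 383257*(-1/513464) = -54751/73352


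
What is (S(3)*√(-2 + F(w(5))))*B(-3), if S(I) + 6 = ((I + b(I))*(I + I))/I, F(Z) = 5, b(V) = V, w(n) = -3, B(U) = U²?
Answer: 54*√3 ≈ 93.531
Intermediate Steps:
S(I) = -6 + 4*I (S(I) = -6 + ((I + I)*(I + I))/I = -6 + ((2*I)*(2*I))/I = -6 + (4*I²)/I = -6 + 4*I)
(S(3)*√(-2 + F(w(5))))*B(-3) = ((-6 + 4*3)*√(-2 + 5))*(-3)² = ((-6 + 12)*√3)*9 = (6*√3)*9 = 54*√3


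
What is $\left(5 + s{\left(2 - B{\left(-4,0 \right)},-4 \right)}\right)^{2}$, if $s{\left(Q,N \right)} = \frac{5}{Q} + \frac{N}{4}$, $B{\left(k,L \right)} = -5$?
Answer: $\frac{1089}{49} \approx 22.224$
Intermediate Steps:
$s{\left(Q,N \right)} = \frac{5}{Q} + \frac{N}{4}$ ($s{\left(Q,N \right)} = \frac{5}{Q} + N \frac{1}{4} = \frac{5}{Q} + \frac{N}{4}$)
$\left(5 + s{\left(2 - B{\left(-4,0 \right)},-4 \right)}\right)^{2} = \left(5 + \left(\frac{5}{2 - -5} + \frac{1}{4} \left(-4\right)\right)\right)^{2} = \left(5 - \left(1 - \frac{5}{2 + 5}\right)\right)^{2} = \left(5 - \left(1 - \frac{5}{7}\right)\right)^{2} = \left(5 + \left(5 \cdot \frac{1}{7} - 1\right)\right)^{2} = \left(5 + \left(\frac{5}{7} - 1\right)\right)^{2} = \left(5 - \frac{2}{7}\right)^{2} = \left(\frac{33}{7}\right)^{2} = \frac{1089}{49}$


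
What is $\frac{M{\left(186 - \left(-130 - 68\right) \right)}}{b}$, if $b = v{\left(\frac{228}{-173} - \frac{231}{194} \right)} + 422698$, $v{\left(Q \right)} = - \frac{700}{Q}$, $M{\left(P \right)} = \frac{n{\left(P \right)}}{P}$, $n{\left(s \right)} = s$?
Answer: $\frac{16839}{7122510302} \approx 2.3642 \cdot 10^{-6}$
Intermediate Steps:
$M{\left(P \right)} = 1$ ($M{\left(P \right)} = \frac{P}{P} = 1$)
$b = \frac{7122510302}{16839}$ ($b = - \frac{700}{\frac{228}{-173} - \frac{231}{194}} + 422698 = - \frac{700}{228 \left(- \frac{1}{173}\right) - \frac{231}{194}} + 422698 = - \frac{700}{- \frac{228}{173} - \frac{231}{194}} + 422698 = - \frac{700}{- \frac{84195}{33562}} + 422698 = \left(-700\right) \left(- \frac{33562}{84195}\right) + 422698 = \frac{4698680}{16839} + 422698 = \frac{7122510302}{16839} \approx 4.2298 \cdot 10^{5}$)
$\frac{M{\left(186 - \left(-130 - 68\right) \right)}}{b} = 1 \frac{1}{\frac{7122510302}{16839}} = 1 \cdot \frac{16839}{7122510302} = \frac{16839}{7122510302}$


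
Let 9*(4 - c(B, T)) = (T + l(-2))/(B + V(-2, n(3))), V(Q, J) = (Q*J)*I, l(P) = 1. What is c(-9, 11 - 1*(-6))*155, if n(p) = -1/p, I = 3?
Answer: 4650/7 ≈ 664.29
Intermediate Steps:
V(Q, J) = 3*J*Q (V(Q, J) = (Q*J)*3 = (J*Q)*3 = 3*J*Q)
c(B, T) = 4 - (1 + T)/(9*(2 + B)) (c(B, T) = 4 - (T + 1)/(9*(B + 3*(-1/3)*(-2))) = 4 - (1 + T)/(9*(B + 3*(-1*⅓)*(-2))) = 4 - (1 + T)/(9*(B + 3*(-⅓)*(-2))) = 4 - (1 + T)/(9*(B + 2)) = 4 - (1 + T)/(9*(2 + B)))
c(-9, 11 - 1*(-6))*155 = ((71 - (11 - 1*(-6)) + 36*(-9))/(9*(2 - 9)))*155 = ((⅑)*(71 - (11 + 6) - 324)/(-7))*155 = ((⅑)*(-⅐)*(71 - 1*17 - 324))*155 = ((⅑)*(-⅐)*(71 - 17 - 324))*155 = ((⅑)*(-⅐)*(-270))*155 = (30/7)*155 = 4650/7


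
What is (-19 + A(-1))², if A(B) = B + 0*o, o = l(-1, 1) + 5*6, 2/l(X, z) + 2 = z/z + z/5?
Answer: 400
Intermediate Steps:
l(X, z) = 2/(-1 + z/5) (l(X, z) = 2/(-2 + (z/z + z/5)) = 2/(-2 + (1 + z*(⅕))) = 2/(-2 + (1 + z/5)) = 2/(-1 + z/5))
o = 55/2 (o = 10/(-5 + 1) + 5*6 = 10/(-4) + 30 = 10*(-¼) + 30 = -5/2 + 30 = 55/2 ≈ 27.500)
A(B) = B (A(B) = B + 0*(55/2) = B + 0 = B)
(-19 + A(-1))² = (-19 - 1)² = (-20)² = 400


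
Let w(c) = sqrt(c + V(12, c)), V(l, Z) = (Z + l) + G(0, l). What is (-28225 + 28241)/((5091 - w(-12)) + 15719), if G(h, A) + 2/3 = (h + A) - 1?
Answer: 199776/259833661 + 16*I*sqrt(15)/1299168305 ≈ 0.00076886 + 4.7698e-8*I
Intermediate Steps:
G(h, A) = -5/3 + A + h (G(h, A) = -2/3 + ((h + A) - 1) = -2/3 + ((A + h) - 1) = -2/3 + (-1 + A + h) = -5/3 + A + h)
V(l, Z) = -5/3 + Z + 2*l (V(l, Z) = (Z + l) + (-5/3 + l + 0) = (Z + l) + (-5/3 + l) = -5/3 + Z + 2*l)
w(c) = sqrt(67/3 + 2*c) (w(c) = sqrt(c + (-5/3 + c + 2*12)) = sqrt(c + (-5/3 + c + 24)) = sqrt(c + (67/3 + c)) = sqrt(67/3 + 2*c))
(-28225 + 28241)/((5091 - w(-12)) + 15719) = (-28225 + 28241)/((5091 - sqrt(201 + 18*(-12))/3) + 15719) = 16/((5091 - sqrt(201 - 216)/3) + 15719) = 16/((5091 - sqrt(-15)/3) + 15719) = 16/((5091 - I*sqrt(15)/3) + 15719) = 16/(20810 - I*sqrt(15)/3)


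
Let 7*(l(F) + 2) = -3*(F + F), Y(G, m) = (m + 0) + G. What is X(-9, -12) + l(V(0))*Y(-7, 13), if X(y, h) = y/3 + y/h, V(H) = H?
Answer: -57/4 ≈ -14.250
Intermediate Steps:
X(y, h) = y/3 + y/h (X(y, h) = y*(1/3) + y/h = y/3 + y/h)
Y(G, m) = G + m (Y(G, m) = m + G = G + m)
l(F) = -2 - 6*F/7 (l(F) = -2 + (-3*(F + F))/7 = -2 + (-6*F)/7 = -2 - 6*F/7)
X(-9, -12) + l(V(0))*Y(-7, 13) = ((1/3)*(-9) - 9/(-12)) + (-2 - 6/7*0)*(-7 + 13) = (-3 - 9*(-1/12)) + (-2 + 0)*6 = (-3 + 3/4) - 2*6 = -9/4 - 12 = -57/4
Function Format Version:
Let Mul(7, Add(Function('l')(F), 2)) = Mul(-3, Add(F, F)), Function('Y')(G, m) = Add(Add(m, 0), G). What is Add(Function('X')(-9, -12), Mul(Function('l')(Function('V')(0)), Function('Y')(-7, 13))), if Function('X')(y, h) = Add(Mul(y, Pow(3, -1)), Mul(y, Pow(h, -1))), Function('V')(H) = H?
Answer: Rational(-57, 4) ≈ -14.250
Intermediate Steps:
Function('X')(y, h) = Add(Mul(Rational(1, 3), y), Mul(y, Pow(h, -1))) (Function('X')(y, h) = Add(Mul(y, Rational(1, 3)), Mul(y, Pow(h, -1))) = Add(Mul(Rational(1, 3), y), Mul(y, Pow(h, -1))))
Function('Y')(G, m) = Add(G, m) (Function('Y')(G, m) = Add(m, G) = Add(G, m))
Function('l')(F) = Add(-2, Mul(Rational(-6, 7), F)) (Function('l')(F) = Add(-2, Mul(Rational(1, 7), Mul(-3, Add(F, F)))) = Add(-2, Mul(Rational(1, 7), Mul(-3, Mul(2, F)))) = Add(-2, Mul(Rational(1, 7), Mul(-6, F))) = Add(-2, Mul(Rational(-6, 7), F)))
Add(Function('X')(-9, -12), Mul(Function('l')(Function('V')(0)), Function('Y')(-7, 13))) = Add(Add(Mul(Rational(1, 3), -9), Mul(-9, Pow(-12, -1))), Mul(Add(-2, Mul(Rational(-6, 7), 0)), Add(-7, 13))) = Add(Add(-3, Mul(-9, Rational(-1, 12))), Mul(Add(-2, 0), 6)) = Add(Add(-3, Rational(3, 4)), Mul(-2, 6)) = Add(Rational(-9, 4), -12) = Rational(-57, 4)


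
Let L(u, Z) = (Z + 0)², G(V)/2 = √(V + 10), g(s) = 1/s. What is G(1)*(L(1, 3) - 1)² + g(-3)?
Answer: -⅓ + 128*√11 ≈ 424.19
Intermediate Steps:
G(V) = 2*√(10 + V) (G(V) = 2*√(V + 10) = 2*√(10 + V))
L(u, Z) = Z²
G(1)*(L(1, 3) - 1)² + g(-3) = (2*√(10 + 1))*(3² - 1)² + 1/(-3) = (2*√11)*(9 - 1)² - ⅓ = (2*√11)*8² - ⅓ = (2*√11)*64 - ⅓ = 128*√11 - ⅓ = -⅓ + 128*√11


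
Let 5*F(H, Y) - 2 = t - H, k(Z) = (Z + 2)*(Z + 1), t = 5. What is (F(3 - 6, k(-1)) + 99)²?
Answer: 10201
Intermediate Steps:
k(Z) = (1 + Z)*(2 + Z) (k(Z) = (2 + Z)*(1 + Z) = (1 + Z)*(2 + Z))
F(H, Y) = 7/5 - H/5 (F(H, Y) = ⅖ + (5 - H)/5 = ⅖ + (1 - H/5) = 7/5 - H/5)
(F(3 - 6, k(-1)) + 99)² = ((7/5 - (3 - 6)/5) + 99)² = ((7/5 - ⅕*(-3)) + 99)² = ((7/5 + ⅗) + 99)² = (2 + 99)² = 101² = 10201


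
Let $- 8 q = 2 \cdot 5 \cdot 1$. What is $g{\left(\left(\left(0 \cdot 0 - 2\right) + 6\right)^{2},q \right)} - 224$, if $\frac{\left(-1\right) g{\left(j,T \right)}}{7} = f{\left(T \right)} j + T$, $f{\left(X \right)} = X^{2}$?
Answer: $- \frac{1561}{4} \approx -390.25$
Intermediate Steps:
$q = - \frac{5}{4}$ ($q = - \frac{2 \cdot 5 \cdot 1}{8} = - \frac{10 \cdot 1}{8} = \left(- \frac{1}{8}\right) 10 = - \frac{5}{4} \approx -1.25$)
$g{\left(j,T \right)} = - 7 T - 7 j T^{2}$ ($g{\left(j,T \right)} = - 7 \left(T^{2} j + T\right) = - 7 \left(j T^{2} + T\right) = - 7 \left(T + j T^{2}\right) = - 7 T - 7 j T^{2}$)
$g{\left(\left(\left(0 \cdot 0 - 2\right) + 6\right)^{2},q \right)} - 224 = 7 \left(- \frac{5}{4}\right) \left(-1 - - \frac{5 \left(\left(0 \cdot 0 - 2\right) + 6\right)^{2}}{4}\right) - 224 = 7 \left(- \frac{5}{4}\right) \left(-1 - - \frac{5 \left(\left(0 - 2\right) + 6\right)^{2}}{4}\right) - 224 = 7 \left(- \frac{5}{4}\right) \left(-1 - - \frac{5 \left(-2 + 6\right)^{2}}{4}\right) - 224 = 7 \left(- \frac{5}{4}\right) \left(-1 - - \frac{5 \cdot 4^{2}}{4}\right) - 224 = 7 \left(- \frac{5}{4}\right) \left(-1 - \left(- \frac{5}{4}\right) 16\right) - 224 = 7 \left(- \frac{5}{4}\right) \left(-1 + 20\right) - 224 = 7 \left(- \frac{5}{4}\right) 19 - 224 = - \frac{665}{4} - 224 = - \frac{1561}{4}$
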